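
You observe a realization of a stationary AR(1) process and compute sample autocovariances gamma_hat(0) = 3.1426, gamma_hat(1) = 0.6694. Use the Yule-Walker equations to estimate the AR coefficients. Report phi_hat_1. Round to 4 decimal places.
\hat\phi_{1} = 0.2130

The Yule-Walker equations for an AR(p) process read, in matrix form,
  Gamma_p phi = r_p,   with   (Gamma_p)_{ij} = gamma(|i - j|),
                       (r_p)_i = gamma(i),   i,j = 1..p.
Substitute the sample gammas (Toeplitz matrix and right-hand side of size 1):
  Gamma_p = [[3.1426]]
  r_p     = [0.6694]
With p = 1 this is the single equation gamma(0) phi_1 = gamma(1):
  phi_hat_1 = gamma(1) / gamma(0) = 0.6694 / 3.1426 = 0.2130.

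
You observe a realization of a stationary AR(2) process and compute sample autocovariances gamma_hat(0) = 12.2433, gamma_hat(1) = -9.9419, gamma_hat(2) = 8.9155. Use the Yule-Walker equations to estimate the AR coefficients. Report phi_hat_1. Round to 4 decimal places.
\hat\phi_{1} = -0.6480

The Yule-Walker equations for an AR(p) process read, in matrix form,
  Gamma_p phi = r_p,   with   (Gamma_p)_{ij} = gamma(|i - j|),
                       (r_p)_i = gamma(i),   i,j = 1..p.
Substitute the sample gammas (Toeplitz matrix and right-hand side of size 2):
  Gamma_p = [[12.2433, -9.9419], [-9.9419, 12.2433]]
  r_p     = [-9.9419, 8.9155]
Written out:
  12.2433 phi_1 - 9.9419 phi_2 = -9.9419
  -9.9419 phi_1 + 12.2433 phi_2 = 8.9155
Solve by Cramer's rule:
  det = gamma(0)^2 - gamma(1)^2 = (12.2433)^2 - (-9.9419)^2 = 149.89839489 - 98.84137561 = 51.05701928
  phi_hat_1 = [gamma(1) gamma(0) - gamma(1) gamma(2)] / det = [(-9.9419)(12.2433) - (-9.9419)(8.9155)] / 51.05701928 = -33.08465482 / 51.05701928 = -0.648
  phi_hat_2 = [gamma(0) gamma(2) - gamma(1)^2] / det = [(12.2433)(8.9155) - (-9.9419)^2] / 51.05701928 = 10.31376554 / 51.05701928 = 0.202
So phi_hat = [-0.6480, 0.2020].
Therefore phi_hat_1 = -0.6480.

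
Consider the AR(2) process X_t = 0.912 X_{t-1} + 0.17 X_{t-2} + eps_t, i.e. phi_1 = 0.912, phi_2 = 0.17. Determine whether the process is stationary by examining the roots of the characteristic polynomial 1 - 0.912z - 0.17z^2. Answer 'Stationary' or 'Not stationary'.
\text{Not stationary}

The AR(p) characteristic polynomial is P(z) = 1 - 0.912z - 0.17z^2.
Stationarity requires all roots to lie outside the unit circle, i.e. |z| > 1 for every root.
Set 1 + (-0.912) z + (-0.17) z^2 = 0, i.e. a z^2 + b z + c = 0 with a = -0.17, b = -0.912, c = 1.
Discriminant D = b^2 - 4ac = (-0.912)^2 - 4*(-0.17)*1 = 0.831744 - (-0.68) = 1.511744.
D >= 0, so the roots are real: z = (-b +/- sqrt(D)) / (2a) = (0.912 +/- 1.22953) / (-0.34).
  z_1 = (0.912 + 1.22953) / (-0.34) = -6.2986,   |z_1| = 6.2986.
  z_2 = (0.912 - 1.22953) / (-0.34) = 0.9339,   |z_2| = 0.9339.
Moduli of all roots: 6.2986, 0.9339.
All moduli strictly greater than 1? No.
Verdict: Not stationary.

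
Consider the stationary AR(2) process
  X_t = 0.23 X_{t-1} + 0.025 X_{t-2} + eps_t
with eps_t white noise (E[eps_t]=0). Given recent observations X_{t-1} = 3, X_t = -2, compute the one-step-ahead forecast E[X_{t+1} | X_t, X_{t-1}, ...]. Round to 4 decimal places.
E[X_{t+1} \mid \mathcal F_t] = -0.3850

For an AR(p) model X_t = c + sum_i phi_i X_{t-i} + eps_t, the
one-step-ahead conditional mean is
  E[X_{t+1} | X_t, ...] = c + sum_i phi_i X_{t+1-i}.
Substitute known values:
  E[X_{t+1} | ...] = (0.23) * (-2) + (0.025) * (3)
                   = -0.3850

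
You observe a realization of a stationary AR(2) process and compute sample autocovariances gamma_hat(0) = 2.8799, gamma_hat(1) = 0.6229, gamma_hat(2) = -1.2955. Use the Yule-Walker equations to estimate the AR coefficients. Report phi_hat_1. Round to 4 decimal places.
\hat\phi_{1} = 0.3290

The Yule-Walker equations for an AR(p) process read, in matrix form,
  Gamma_p phi = r_p,   with   (Gamma_p)_{ij} = gamma(|i - j|),
                       (r_p)_i = gamma(i),   i,j = 1..p.
Substitute the sample gammas (Toeplitz matrix and right-hand side of size 2):
  Gamma_p = [[2.8799, 0.6229], [0.6229, 2.8799]]
  r_p     = [0.6229, -1.2955]
Written out:
  2.8799 phi_1 + 0.6229 phi_2 = 0.6229
  0.6229 phi_1 + 2.8799 phi_2 = -1.2955
Solve by Cramer's rule:
  det = gamma(0)^2 - gamma(1)^2 = (2.8799)^2 - (0.6229)^2 = 8.29382401 - 0.38800441 = 7.9058196
  phi_hat_1 = [gamma(1) gamma(0) - gamma(1) gamma(2)] / det = [(0.6229)(2.8799) - (0.6229)(-1.2955)] / 7.9058196 = 2.60085666 / 7.9058196 = 0.329
  phi_hat_2 = [gamma(0) gamma(2) - gamma(1)^2] / det = [(2.8799)(-1.2955) - (0.6229)^2] / 7.9058196 = -4.11891486 / 7.9058196 = -0.521
So phi_hat = [0.3290, -0.5210].
Therefore phi_hat_1 = 0.3290.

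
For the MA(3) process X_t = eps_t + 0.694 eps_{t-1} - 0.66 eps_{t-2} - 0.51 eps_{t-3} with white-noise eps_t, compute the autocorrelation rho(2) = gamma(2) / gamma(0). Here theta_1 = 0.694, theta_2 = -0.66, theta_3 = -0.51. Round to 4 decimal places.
\rho(2) = -0.4657

For an MA(q) process with theta_0 = 1, the autocovariance is
  gamma(k) = sigma^2 * sum_{i=0..q-k} theta_i * theta_{i+k},
and rho(k) = gamma(k) / gamma(0). Sigma^2 cancels.
  numerator   = (1)*(-0.66) + (0.694)*(-0.51) = -1.01394.
  denominator = (1)^2 + (0.694)^2 + (-0.66)^2 + (-0.51)^2 = 2.177336.
  rho(2) = -1.01394 / 2.177336 = -0.4657.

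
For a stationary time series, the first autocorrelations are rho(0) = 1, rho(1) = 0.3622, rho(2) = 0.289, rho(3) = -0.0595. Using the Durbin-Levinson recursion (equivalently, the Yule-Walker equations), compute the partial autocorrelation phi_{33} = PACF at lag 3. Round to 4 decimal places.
\phi_{33} = -0.2511

The PACF at lag k is phi_{kk}, the last component of the solution
to the Yule-Walker system G_k phi = r_k where
  (G_k)_{ij} = rho(|i - j|), (r_k)_i = rho(i), i,j = 1..k.
Equivalently, Durbin-Levinson gives phi_{kk} iteratively:
  phi_{11} = rho(1)
  phi_{kk} = [rho(k) - sum_{j=1..k-1} phi_{k-1,j} rho(k-j)]
            / [1 - sum_{j=1..k-1} phi_{k-1,j} rho(j)],
  phi_{k,j} = phi_{k-1,j} - phi_{kk} phi_{k-1,k-j},  j = 1..k-1.
Step k = 1:
  phi_11 = rho(1) = 0.3622.
Step k = 2:
  phi_22 = [rho(2) - phi_11 rho(1)] / [1 - phi_11 rho(1)] = [0.289 - (0.3622)(0.3622)] / [1 - (0.3622)(0.3622)]
         = 0.15781116 / 0.86881116 = 0.18164.
  Update: phi_21 = phi_11 - phi_22 phi_11 = 0.3622 - (0.18164)(0.3622) = 0.29641.
Step k = 3:
  phi_33 = [rho(3) - phi_21 rho(2) - phi_22 rho(1)] / [1 - phi_21 rho(1) - phi_22 rho(2)]
    numerator   = -0.0595 - (0.29641)(0.289) - (0.18164)(0.3622) = -0.21095258
    denominator = 1 - (0.29641)(0.3622) - (0.18164)(0.289) = 0.84014629
  phi_33 = -0.21095258 / 0.84014629 = -0.2511.
Therefore phi_{33} = -0.2511.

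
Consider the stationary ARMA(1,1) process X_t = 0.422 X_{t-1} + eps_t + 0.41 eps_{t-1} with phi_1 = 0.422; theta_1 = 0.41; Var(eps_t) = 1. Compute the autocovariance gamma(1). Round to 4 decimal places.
\gamma(1) = 1.1874

Multiply the model equation by X_{t-k} and take expectations. With theta_0 = psi_0 = 1 and psi_j the MA(infinity) weights, this gives
  gamma(k) - sum_i phi_i gamma(k-i) = c_k,
  c_k = sigma^2 * sum_{j=k..q} theta_j psi_{j-k}   (c_k = 0 for k > q),
using gamma(-m) = gamma(m).
psi-weights needed (psi_j = theta_j + sum_i phi_i psi_{j-i}):
  psi_1 = theta_1 + phi_1 = 0.41 + (0.422) = 0.832
Right-hand sides:
  c_0 = sigma^2 (1 + theta_1 psi_1) = 1 * (1 + (0.41)(0.832)) = 1 * 1.34112 = 1.34112
  c_1 = sigma^2 theta_1 = 1 * (0.41) = 0.41
  c_2 = 0
Equations for k = 0 and k = 1 (AR order 1):
  gamma(0) = phi_1 gamma(1) + c_0
  gamma(1) = phi_1 gamma(0) + c_1
Substituting the second into the first: gamma(0) (1 - phi_1^2) = c_0 + phi_1 c_1, so
  gamma(0) = (c_0 + phi_1 c_1) / (1 - phi_1^2) = (1.34112 + (0.422)(0.41)) / (1 - (0.422)^2) = 1.51414 / 0.821916 = 1.842208.
  gamma(1) = phi_1 gamma(0) + c_1 = (0.422)(1.842208) + (0.41) = 1.187412.
Therefore gamma(1) = 1.1874 (to 4 decimal places).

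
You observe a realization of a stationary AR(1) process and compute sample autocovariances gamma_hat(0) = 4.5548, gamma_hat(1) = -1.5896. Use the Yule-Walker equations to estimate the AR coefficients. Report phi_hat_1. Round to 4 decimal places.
\hat\phi_{1} = -0.3490

The Yule-Walker equations for an AR(p) process read, in matrix form,
  Gamma_p phi = r_p,   with   (Gamma_p)_{ij} = gamma(|i - j|),
                       (r_p)_i = gamma(i),   i,j = 1..p.
Substitute the sample gammas (Toeplitz matrix and right-hand side of size 1):
  Gamma_p = [[4.5548]]
  r_p     = [-1.5896]
With p = 1 this is the single equation gamma(0) phi_1 = gamma(1):
  phi_hat_1 = gamma(1) / gamma(0) = -1.5896 / 4.5548 = -0.3490.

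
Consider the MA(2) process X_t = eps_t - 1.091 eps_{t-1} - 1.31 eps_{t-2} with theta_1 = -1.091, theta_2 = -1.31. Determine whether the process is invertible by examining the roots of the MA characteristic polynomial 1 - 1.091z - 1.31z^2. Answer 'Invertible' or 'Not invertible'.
\text{Not invertible}

The MA(q) characteristic polynomial is P(z) = 1 - 1.091z - 1.31z^2.
Invertibility requires all roots to lie outside the unit circle, i.e. |z| > 1 for every root.
Set 1 + (-1.091) z + (-1.31) z^2 = 0, i.e. a z^2 + b z + c = 0 with a = -1.31, b = -1.091, c = 1.
Discriminant D = b^2 - 4ac = (-1.091)^2 - 4*(-1.31)*1 = 1.190281 - (-5.24) = 6.430281.
D >= 0, so the roots are real: z = (-b +/- sqrt(D)) / (2a) = (1.091 +/- 2.5358) / (-2.62).
  z_1 = (1.091 + 2.5358) / (-2.62) = -1.3843,   |z_1| = 1.3843.
  z_2 = (1.091 - 2.5358) / (-2.62) = 0.5515,   |z_2| = 0.5515.
Moduli of all roots: 1.3843, 0.5515.
All moduli strictly greater than 1? No.
Verdict: Not invertible.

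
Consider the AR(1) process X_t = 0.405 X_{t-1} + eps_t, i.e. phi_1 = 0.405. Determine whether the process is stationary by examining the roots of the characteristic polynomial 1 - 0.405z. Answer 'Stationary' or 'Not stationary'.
\text{Stationary}

The AR(p) characteristic polynomial is P(z) = 1 - 0.405z.
Stationarity requires all roots to lie outside the unit circle, i.e. |z| > 1 for every root.
This is linear in z: 1 + (-0.405) z = 0  =>  z = -1/(-0.405) = 2.469136,  |z| = 2.469136.
Moduli of all roots: 2.4691.
All moduli strictly greater than 1? Yes.
Verdict: Stationary.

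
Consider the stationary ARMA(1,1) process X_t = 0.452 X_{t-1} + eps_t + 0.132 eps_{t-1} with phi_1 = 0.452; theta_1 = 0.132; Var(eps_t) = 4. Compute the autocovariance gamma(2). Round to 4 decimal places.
\gamma(2) = 1.4062

Multiply the model equation by X_{t-k} and take expectations. With theta_0 = psi_0 = 1 and psi_j the MA(infinity) weights, this gives
  gamma(k) - sum_i phi_i gamma(k-i) = c_k,
  c_k = sigma^2 * sum_{j=k..q} theta_j psi_{j-k}   (c_k = 0 for k > q),
using gamma(-m) = gamma(m).
psi-weights needed (psi_j = theta_j + sum_i phi_i psi_{j-i}):
  psi_1 = theta_1 + phi_1 = 0.132 + (0.452) = 0.584
Right-hand sides:
  c_0 = sigma^2 (1 + theta_1 psi_1) = 4 * (1 + (0.132)(0.584)) = 4 * 1.077088 = 4.308352
  c_1 = sigma^2 theta_1 = 4 * (0.132) = 0.528
  c_2 = 0
Equations for k = 0 and k = 1 (AR order 1):
  gamma(0) = phi_1 gamma(1) + c_0
  gamma(1) = phi_1 gamma(0) + c_1
Substituting the second into the first: gamma(0) (1 - phi_1^2) = c_0 + phi_1 c_1, so
  gamma(0) = (c_0 + phi_1 c_1) / (1 - phi_1^2) = (4.308352 + (0.452)(0.528)) / (1 - (0.452)^2) = 4.547008 / 0.795696 = 5.714504.
  gamma(1) = phi_1 gamma(0) + c_1 = (0.452)(5.714504) + (0.528) = 3.110956.
For k = 2 (> q): gamma(2) = phi_1 gamma(1) = (0.452)(3.110956) = 1.406152.
Therefore gamma(2) = 1.4062 (to 4 decimal places).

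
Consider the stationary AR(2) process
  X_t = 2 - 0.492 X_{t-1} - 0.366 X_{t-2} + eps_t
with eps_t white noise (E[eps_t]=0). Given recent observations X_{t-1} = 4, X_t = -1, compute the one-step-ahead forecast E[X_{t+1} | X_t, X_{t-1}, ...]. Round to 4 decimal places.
E[X_{t+1} \mid \mathcal F_t] = 1.0280

For an AR(p) model X_t = c + sum_i phi_i X_{t-i} + eps_t, the
one-step-ahead conditional mean is
  E[X_{t+1} | X_t, ...] = c + sum_i phi_i X_{t+1-i}.
Substitute known values:
  E[X_{t+1} | ...] = 2 + (-0.492) * (-1) + (-0.366) * (4)
                   = 1.0280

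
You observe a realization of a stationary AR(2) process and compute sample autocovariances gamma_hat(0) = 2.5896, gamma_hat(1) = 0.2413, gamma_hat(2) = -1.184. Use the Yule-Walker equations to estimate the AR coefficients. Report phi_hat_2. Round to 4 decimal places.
\hat\phi_{2} = -0.4700

The Yule-Walker equations for an AR(p) process read, in matrix form,
  Gamma_p phi = r_p,   with   (Gamma_p)_{ij} = gamma(|i - j|),
                       (r_p)_i = gamma(i),   i,j = 1..p.
Substitute the sample gammas (Toeplitz matrix and right-hand side of size 2):
  Gamma_p = [[2.5896, 0.2413], [0.2413, 2.5896]]
  r_p     = [0.2413, -1.184]
Written out:
  2.5896 phi_1 + 0.2413 phi_2 = 0.2413
  0.2413 phi_1 + 2.5896 phi_2 = -1.184
Solve by Cramer's rule:
  det = gamma(0)^2 - gamma(1)^2 = (2.5896)^2 - (0.2413)^2 = 6.70602816 - 0.05822569 = 6.64780247
  phi_hat_1 = [gamma(1) gamma(0) - gamma(1) gamma(2)] / det = [(0.2413)(2.5896) - (0.2413)(-1.184)] / 6.64780247 = 0.91056968 / 6.64780247 = 0.137
  phi_hat_2 = [gamma(0) gamma(2) - gamma(1)^2] / det = [(2.5896)(-1.184) - (0.2413)^2] / 6.64780247 = -3.12431209 / 6.64780247 = -0.47
So phi_hat = [0.1370, -0.4700].
Therefore phi_hat_2 = -0.4700.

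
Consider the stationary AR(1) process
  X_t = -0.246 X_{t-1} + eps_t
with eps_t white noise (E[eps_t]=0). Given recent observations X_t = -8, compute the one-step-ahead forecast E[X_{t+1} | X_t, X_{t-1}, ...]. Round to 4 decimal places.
E[X_{t+1} \mid \mathcal F_t] = 1.9680

For an AR(p) model X_t = c + sum_i phi_i X_{t-i} + eps_t, the
one-step-ahead conditional mean is
  E[X_{t+1} | X_t, ...] = c + sum_i phi_i X_{t+1-i}.
Substitute known values:
  E[X_{t+1} | ...] = (-0.246) * (-8)
                   = 1.9680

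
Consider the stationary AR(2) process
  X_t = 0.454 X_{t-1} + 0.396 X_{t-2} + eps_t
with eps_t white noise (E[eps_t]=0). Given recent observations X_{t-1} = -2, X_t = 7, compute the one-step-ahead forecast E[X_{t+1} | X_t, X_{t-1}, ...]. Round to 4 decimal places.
E[X_{t+1} \mid \mathcal F_t] = 2.3860

For an AR(p) model X_t = c + sum_i phi_i X_{t-i} + eps_t, the
one-step-ahead conditional mean is
  E[X_{t+1} | X_t, ...] = c + sum_i phi_i X_{t+1-i}.
Substitute known values:
  E[X_{t+1} | ...] = (0.454) * (7) + (0.396) * (-2)
                   = 2.3860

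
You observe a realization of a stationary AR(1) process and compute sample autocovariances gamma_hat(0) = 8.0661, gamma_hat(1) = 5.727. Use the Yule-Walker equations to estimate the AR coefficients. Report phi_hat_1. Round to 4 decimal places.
\hat\phi_{1} = 0.7100

The Yule-Walker equations for an AR(p) process read, in matrix form,
  Gamma_p phi = r_p,   with   (Gamma_p)_{ij} = gamma(|i - j|),
                       (r_p)_i = gamma(i),   i,j = 1..p.
Substitute the sample gammas (Toeplitz matrix and right-hand side of size 1):
  Gamma_p = [[8.0661]]
  r_p     = [5.727]
With p = 1 this is the single equation gamma(0) phi_1 = gamma(1):
  phi_hat_1 = gamma(1) / gamma(0) = 5.727 / 8.0661 = 0.7100.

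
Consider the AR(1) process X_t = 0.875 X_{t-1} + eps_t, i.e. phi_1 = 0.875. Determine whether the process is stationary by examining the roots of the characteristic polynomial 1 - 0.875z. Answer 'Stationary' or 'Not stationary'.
\text{Stationary}

The AR(p) characteristic polynomial is P(z) = 1 - 0.875z.
Stationarity requires all roots to lie outside the unit circle, i.e. |z| > 1 for every root.
This is linear in z: 1 + (-0.875) z = 0  =>  z = -1/(-0.875) = 1.142857,  |z| = 1.142857.
Moduli of all roots: 1.1429.
All moduli strictly greater than 1? Yes.
Verdict: Stationary.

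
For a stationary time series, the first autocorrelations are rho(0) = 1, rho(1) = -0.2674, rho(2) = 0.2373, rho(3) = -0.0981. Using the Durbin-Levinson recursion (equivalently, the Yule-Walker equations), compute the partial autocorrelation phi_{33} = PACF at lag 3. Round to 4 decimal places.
\phi_{33} = 0.0020

The PACF at lag k is phi_{kk}, the last component of the solution
to the Yule-Walker system G_k phi = r_k where
  (G_k)_{ij} = rho(|i - j|), (r_k)_i = rho(i), i,j = 1..k.
Equivalently, Durbin-Levinson gives phi_{kk} iteratively:
  phi_{11} = rho(1)
  phi_{kk} = [rho(k) - sum_{j=1..k-1} phi_{k-1,j} rho(k-j)]
            / [1 - sum_{j=1..k-1} phi_{k-1,j} rho(j)],
  phi_{k,j} = phi_{k-1,j} - phi_{kk} phi_{k-1,k-j},  j = 1..k-1.
Step k = 1:
  phi_11 = rho(1) = -0.2674.
Step k = 2:
  phi_22 = [rho(2) - phi_11 rho(1)] / [1 - phi_11 rho(1)] = [0.2373 - (-0.2674)(-0.2674)] / [1 - (-0.2674)(-0.2674)]
         = 0.16579724 / 0.92849724 = 0.178565.
  Update: phi_21 = phi_11 - phi_22 phi_11 = -0.2674 - (0.178565)(-0.2674) = -0.219652.
Step k = 3:
  phi_33 = [rho(3) - phi_21 rho(2) - phi_22 rho(1)] / [1 - phi_21 rho(1) - phi_22 rho(2)]
    numerator   = -0.0981 - (-0.219652)(0.2373) - (0.178565)(-0.2674) = 0.00177166
    denominator = 1 - (-0.219652)(-0.2674) - (0.178565)(0.2373) = 0.89889163
  phi_33 = 0.00177166 / 0.89889163 = 0.002.
Therefore phi_{33} = 0.0020.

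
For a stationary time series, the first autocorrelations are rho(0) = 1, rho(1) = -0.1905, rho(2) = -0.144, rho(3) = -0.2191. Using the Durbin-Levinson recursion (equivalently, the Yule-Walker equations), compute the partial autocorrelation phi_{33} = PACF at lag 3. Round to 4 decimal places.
\phi_{33} = -0.3089

The PACF at lag k is phi_{kk}, the last component of the solution
to the Yule-Walker system G_k phi = r_k where
  (G_k)_{ij} = rho(|i - j|), (r_k)_i = rho(i), i,j = 1..k.
Equivalently, Durbin-Levinson gives phi_{kk} iteratively:
  phi_{11} = rho(1)
  phi_{kk} = [rho(k) - sum_{j=1..k-1} phi_{k-1,j} rho(k-j)]
            / [1 - sum_{j=1..k-1} phi_{k-1,j} rho(j)],
  phi_{k,j} = phi_{k-1,j} - phi_{kk} phi_{k-1,k-j},  j = 1..k-1.
Step k = 1:
  phi_11 = rho(1) = -0.1905.
Step k = 2:
  phi_22 = [rho(2) - phi_11 rho(1)] / [1 - phi_11 rho(1)] = [-0.144 - (-0.1905)(-0.1905)] / [1 - (-0.1905)(-0.1905)]
         = -0.18029025 / 0.96370975 = -0.187079.
  Update: phi_21 = phi_11 - phi_22 phi_11 = -0.1905 - (-0.187079)(-0.1905) = -0.226139.
Step k = 3:
  phi_33 = [rho(3) - phi_21 rho(2) - phi_22 rho(1)] / [1 - phi_21 rho(1) - phi_22 rho(2)]
    numerator   = -0.2191 - (-0.226139)(-0.144) - (-0.187079)(-0.1905) = -0.28730259
    denominator = 1 - (-0.226139)(-0.1905) - (-0.187079)(-0.144) = 0.92998116
  phi_33 = -0.28730259 / 0.92998116 = -0.3089.
Therefore phi_{33} = -0.3089.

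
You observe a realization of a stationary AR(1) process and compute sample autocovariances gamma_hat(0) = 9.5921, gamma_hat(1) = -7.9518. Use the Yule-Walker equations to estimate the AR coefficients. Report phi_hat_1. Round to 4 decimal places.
\hat\phi_{1} = -0.8290

The Yule-Walker equations for an AR(p) process read, in matrix form,
  Gamma_p phi = r_p,   with   (Gamma_p)_{ij} = gamma(|i - j|),
                       (r_p)_i = gamma(i),   i,j = 1..p.
Substitute the sample gammas (Toeplitz matrix and right-hand side of size 1):
  Gamma_p = [[9.5921]]
  r_p     = [-7.9518]
With p = 1 this is the single equation gamma(0) phi_1 = gamma(1):
  phi_hat_1 = gamma(1) / gamma(0) = -7.9518 / 9.5921 = -0.8290.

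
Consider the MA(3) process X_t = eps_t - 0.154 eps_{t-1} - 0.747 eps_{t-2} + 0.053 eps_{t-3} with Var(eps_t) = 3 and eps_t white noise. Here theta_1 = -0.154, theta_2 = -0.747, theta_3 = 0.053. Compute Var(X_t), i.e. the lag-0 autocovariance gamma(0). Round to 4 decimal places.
\gamma(0) = 4.7536

For an MA(q) process X_t = eps_t + sum_i theta_i eps_{t-i} with
Var(eps_t) = sigma^2, the variance is
  gamma(0) = sigma^2 * (1 + sum_i theta_i^2).
  sum_i theta_i^2 = (-0.154)^2 + (-0.747)^2 + (0.053)^2 = 0.023716 + 0.558009 + 0.002809 = 0.584534.
  gamma(0) = 3 * (1 + 0.584534) = 3 * 1.584534 = 4.753602, which rounds to 4.7536.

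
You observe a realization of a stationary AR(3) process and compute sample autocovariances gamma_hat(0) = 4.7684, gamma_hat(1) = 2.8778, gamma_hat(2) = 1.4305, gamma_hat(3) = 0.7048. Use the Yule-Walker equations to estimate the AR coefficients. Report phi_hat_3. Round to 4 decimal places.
\hat\phi_{3} = 0.0150

The Yule-Walker equations for an AR(p) process read, in matrix form,
  Gamma_p phi = r_p,   with   (Gamma_p)_{ij} = gamma(|i - j|),
                       (r_p)_i = gamma(i),   i,j = 1..p.
Substitute the sample gammas (Toeplitz matrix and right-hand side of size 3):
  Gamma_p = [[4.7684, 2.8778, 1.4305], [2.8778, 4.7684, 2.8778], [1.4305, 2.8778, 4.7684]]
  r_p     = [2.8778, 1.4305, 0.7048]
Written out (R1..R3):
  (R1) 4.7684 phi_1 + 2.8778 phi_2 + 1.4305 phi_3 = 2.8778
  (R2) 2.8778 phi_1 + 4.7684 phi_2 + 2.8778 phi_3 = 1.4305
  (R3) 1.4305 phi_1 + 2.8778 phi_2 + 4.7684 phi_3 = 0.7048
Gaussian elimination:
  R2 <- R2 - (2.8778/4.7684) R1 = R2 - (0.603515) R1:  3.031605 phi_2 + 2.014472 phi_3 = -0.306295
  R3 <- R3 - (1.4305/4.7684) R1 = R3 - (0.299996) R1:  2.014472 phi_2 + 4.339256 phi_3 = -0.158528
  R3 <- R3 - (2.014472/3.031605) R2 = R3 - (0.66449) R2:  3.000659 phi_3 = 0.045002
Back-substitution:
  phi_hat_3 = 0.045002 / 3.000659 = 0.014997
  phi_hat_2 = (-0.306295 - (2.014472)(0.014997)) / 3.031605 = -0.111
  phi_hat_1 = (2.8778 - (2.8778)(-0.111) - (1.4305)(0.014997)) / 4.7684 = 0.666006
So phi_hat = [0.6660, -0.1110, 0.0150].
Therefore phi_hat_3 = 0.0150.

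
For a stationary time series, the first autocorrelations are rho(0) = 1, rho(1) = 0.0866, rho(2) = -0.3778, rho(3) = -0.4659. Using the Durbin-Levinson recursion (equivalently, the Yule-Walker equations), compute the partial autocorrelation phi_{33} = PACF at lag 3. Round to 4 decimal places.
\phi_{33} = -0.4590

The PACF at lag k is phi_{kk}, the last component of the solution
to the Yule-Walker system G_k phi = r_k where
  (G_k)_{ij} = rho(|i - j|), (r_k)_i = rho(i), i,j = 1..k.
Equivalently, Durbin-Levinson gives phi_{kk} iteratively:
  phi_{11} = rho(1)
  phi_{kk} = [rho(k) - sum_{j=1..k-1} phi_{k-1,j} rho(k-j)]
            / [1 - sum_{j=1..k-1} phi_{k-1,j} rho(j)],
  phi_{k,j} = phi_{k-1,j} - phi_{kk} phi_{k-1,k-j},  j = 1..k-1.
Step k = 1:
  phi_11 = rho(1) = 0.0866.
Step k = 2:
  phi_22 = [rho(2) - phi_11 rho(1)] / [1 - phi_11 rho(1)] = [-0.3778 - (0.0866)(0.0866)] / [1 - (0.0866)(0.0866)]
         = -0.38529956 / 0.99250044 = -0.388211.
  Update: phi_21 = phi_11 - phi_22 phi_11 = 0.0866 - (-0.388211)(0.0866) = 0.120219.
Step k = 3:
  phi_33 = [rho(3) - phi_21 rho(2) - phi_22 rho(1)] / [1 - phi_21 rho(1) - phi_22 rho(2)]
    numerator   = -0.4659 - (0.120219)(-0.3778) - (-0.388211)(0.0866) = -0.38686217
    denominator = 1 - (0.120219)(0.0866) - (-0.388211)(-0.3778) = 0.84292292
  phi_33 = -0.38686217 / 0.84292292 = -0.459.
Therefore phi_{33} = -0.4590.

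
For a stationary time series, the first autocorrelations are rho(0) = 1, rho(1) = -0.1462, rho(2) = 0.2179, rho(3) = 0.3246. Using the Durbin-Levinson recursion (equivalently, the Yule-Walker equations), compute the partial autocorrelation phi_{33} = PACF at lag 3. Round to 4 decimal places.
\phi_{33} = 0.4040

The PACF at lag k is phi_{kk}, the last component of the solution
to the Yule-Walker system G_k phi = r_k where
  (G_k)_{ij} = rho(|i - j|), (r_k)_i = rho(i), i,j = 1..k.
Equivalently, Durbin-Levinson gives phi_{kk} iteratively:
  phi_{11} = rho(1)
  phi_{kk} = [rho(k) - sum_{j=1..k-1} phi_{k-1,j} rho(k-j)]
            / [1 - sum_{j=1..k-1} phi_{k-1,j} rho(j)],
  phi_{k,j} = phi_{k-1,j} - phi_{kk} phi_{k-1,k-j},  j = 1..k-1.
Step k = 1:
  phi_11 = rho(1) = -0.1462.
Step k = 2:
  phi_22 = [rho(2) - phi_11 rho(1)] / [1 - phi_11 rho(1)] = [0.2179 - (-0.1462)(-0.1462)] / [1 - (-0.1462)(-0.1462)]
         = 0.19652556 / 0.97862556 = 0.200818.
  Update: phi_21 = phi_11 - phi_22 phi_11 = -0.1462 - (0.200818)(-0.1462) = -0.11684.
Step k = 3:
  phi_33 = [rho(3) - phi_21 rho(2) - phi_22 rho(1)] / [1 - phi_21 rho(1) - phi_22 rho(2)]
    numerator   = 0.3246 - (-0.11684)(0.2179) - (0.200818)(-0.1462) = 0.37941911
    denominator = 1 - (-0.11684)(-0.1462) - (0.200818)(0.2179) = 0.9391597
  phi_33 = 0.37941911 / 0.9391597 = 0.404.
Therefore phi_{33} = 0.4040.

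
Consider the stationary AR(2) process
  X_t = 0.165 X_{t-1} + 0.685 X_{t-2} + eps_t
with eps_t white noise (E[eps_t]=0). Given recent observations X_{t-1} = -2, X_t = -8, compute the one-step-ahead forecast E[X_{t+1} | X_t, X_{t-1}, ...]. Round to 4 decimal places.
E[X_{t+1} \mid \mathcal F_t] = -2.6900

For an AR(p) model X_t = c + sum_i phi_i X_{t-i} + eps_t, the
one-step-ahead conditional mean is
  E[X_{t+1} | X_t, ...] = c + sum_i phi_i X_{t+1-i}.
Substitute known values:
  E[X_{t+1} | ...] = (0.165) * (-8) + (0.685) * (-2)
                   = -2.6900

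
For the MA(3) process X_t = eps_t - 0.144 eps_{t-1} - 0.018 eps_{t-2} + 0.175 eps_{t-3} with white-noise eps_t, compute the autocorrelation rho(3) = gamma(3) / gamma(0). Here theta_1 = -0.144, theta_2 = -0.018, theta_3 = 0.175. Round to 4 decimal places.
\rho(3) = 0.1664

For an MA(q) process with theta_0 = 1, the autocovariance is
  gamma(k) = sigma^2 * sum_{i=0..q-k} theta_i * theta_{i+k},
and rho(k) = gamma(k) / gamma(0). Sigma^2 cancels.
  numerator   = (1)*(0.175) = 0.175.
  denominator = (1)^2 + (-0.144)^2 + (-0.018)^2 + (0.175)^2 = 1.051685.
  rho(3) = 0.175 / 1.051685 = 0.1664.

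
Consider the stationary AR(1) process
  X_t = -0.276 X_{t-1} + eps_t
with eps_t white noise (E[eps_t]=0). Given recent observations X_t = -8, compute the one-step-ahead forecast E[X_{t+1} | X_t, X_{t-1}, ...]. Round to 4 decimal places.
E[X_{t+1} \mid \mathcal F_t] = 2.2080

For an AR(p) model X_t = c + sum_i phi_i X_{t-i} + eps_t, the
one-step-ahead conditional mean is
  E[X_{t+1} | X_t, ...] = c + sum_i phi_i X_{t+1-i}.
Substitute known values:
  E[X_{t+1} | ...] = (-0.276) * (-8)
                   = 2.2080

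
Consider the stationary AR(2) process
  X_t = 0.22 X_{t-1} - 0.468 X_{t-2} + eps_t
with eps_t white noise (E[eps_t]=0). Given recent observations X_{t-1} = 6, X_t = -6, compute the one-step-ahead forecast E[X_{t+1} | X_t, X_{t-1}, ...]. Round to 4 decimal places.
E[X_{t+1} \mid \mathcal F_t] = -4.1280

For an AR(p) model X_t = c + sum_i phi_i X_{t-i} + eps_t, the
one-step-ahead conditional mean is
  E[X_{t+1} | X_t, ...] = c + sum_i phi_i X_{t+1-i}.
Substitute known values:
  E[X_{t+1} | ...] = (0.22) * (-6) + (-0.468) * (6)
                   = -4.1280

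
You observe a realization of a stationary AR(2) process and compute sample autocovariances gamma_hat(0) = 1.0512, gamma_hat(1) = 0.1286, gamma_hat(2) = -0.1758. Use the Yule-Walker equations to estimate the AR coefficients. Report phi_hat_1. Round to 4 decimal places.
\hat\phi_{1} = 0.1450

The Yule-Walker equations for an AR(p) process read, in matrix form,
  Gamma_p phi = r_p,   with   (Gamma_p)_{ij} = gamma(|i - j|),
                       (r_p)_i = gamma(i),   i,j = 1..p.
Substitute the sample gammas (Toeplitz matrix and right-hand side of size 2):
  Gamma_p = [[1.0512, 0.1286], [0.1286, 1.0512]]
  r_p     = [0.1286, -0.1758]
Written out:
  1.0512 phi_1 + 0.1286 phi_2 = 0.1286
  0.1286 phi_1 + 1.0512 phi_2 = -0.1758
Solve by Cramer's rule:
  det = gamma(0)^2 - gamma(1)^2 = (1.0512)^2 - (0.1286)^2 = 1.10502144 - 0.01653796 = 1.08848348
  phi_hat_1 = [gamma(1) gamma(0) - gamma(1) gamma(2)] / det = [(0.1286)(1.0512) - (0.1286)(-0.1758)] / 1.08848348 = 0.1577922 / 1.08848348 = 0.145
  phi_hat_2 = [gamma(0) gamma(2) - gamma(1)^2] / det = [(1.0512)(-0.1758) - (0.1286)^2] / 1.08848348 = -0.20133892 / 1.08848348 = -0.185
So phi_hat = [0.1450, -0.1850].
Therefore phi_hat_1 = 0.1450.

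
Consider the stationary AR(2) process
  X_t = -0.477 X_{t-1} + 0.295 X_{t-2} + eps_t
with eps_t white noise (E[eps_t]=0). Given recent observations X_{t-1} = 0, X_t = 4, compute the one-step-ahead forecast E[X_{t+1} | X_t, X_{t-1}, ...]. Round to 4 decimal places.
E[X_{t+1} \mid \mathcal F_t] = -1.9080

For an AR(p) model X_t = c + sum_i phi_i X_{t-i} + eps_t, the
one-step-ahead conditional mean is
  E[X_{t+1} | X_t, ...] = c + sum_i phi_i X_{t+1-i}.
Substitute known values:
  E[X_{t+1} | ...] = (-0.477) * (4) + (0.295) * (0)
                   = -1.9080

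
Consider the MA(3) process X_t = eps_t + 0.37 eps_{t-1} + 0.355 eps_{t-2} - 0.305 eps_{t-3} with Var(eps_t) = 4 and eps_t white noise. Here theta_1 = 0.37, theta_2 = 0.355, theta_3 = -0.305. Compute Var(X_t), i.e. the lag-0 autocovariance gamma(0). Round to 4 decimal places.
\gamma(0) = 5.4238

For an MA(q) process X_t = eps_t + sum_i theta_i eps_{t-i} with
Var(eps_t) = sigma^2, the variance is
  gamma(0) = sigma^2 * (1 + sum_i theta_i^2).
  sum_i theta_i^2 = (0.37)^2 + (0.355)^2 + (-0.305)^2 = 0.1369 + 0.126025 + 0.093025 = 0.35595.
  gamma(0) = 4 * (1 + 0.35595) = 4 * 1.35595 = 5.4238.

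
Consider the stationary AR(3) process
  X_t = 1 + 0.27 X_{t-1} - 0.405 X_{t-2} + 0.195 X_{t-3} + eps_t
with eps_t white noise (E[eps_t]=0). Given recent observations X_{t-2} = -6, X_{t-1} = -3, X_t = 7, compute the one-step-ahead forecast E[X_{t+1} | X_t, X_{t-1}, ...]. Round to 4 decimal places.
E[X_{t+1} \mid \mathcal F_t] = 2.9350

For an AR(p) model X_t = c + sum_i phi_i X_{t-i} + eps_t, the
one-step-ahead conditional mean is
  E[X_{t+1} | X_t, ...] = c + sum_i phi_i X_{t+1-i}.
Substitute known values:
  E[X_{t+1} | ...] = 1 + (0.27) * (7) + (-0.405) * (-3) + (0.195) * (-6)
                   = 2.9350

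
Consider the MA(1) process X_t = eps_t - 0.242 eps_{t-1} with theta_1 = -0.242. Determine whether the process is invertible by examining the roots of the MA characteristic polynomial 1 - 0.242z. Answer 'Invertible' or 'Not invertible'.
\text{Invertible}

The MA(q) characteristic polynomial is P(z) = 1 - 0.242z.
Invertibility requires all roots to lie outside the unit circle, i.e. |z| > 1 for every root.
This is linear in z: 1 + (-0.242) z = 0  =>  z = -1/(-0.242) = 4.132231,  |z| = 4.132231.
Moduli of all roots: 4.1322.
All moduli strictly greater than 1? Yes.
Verdict: Invertible.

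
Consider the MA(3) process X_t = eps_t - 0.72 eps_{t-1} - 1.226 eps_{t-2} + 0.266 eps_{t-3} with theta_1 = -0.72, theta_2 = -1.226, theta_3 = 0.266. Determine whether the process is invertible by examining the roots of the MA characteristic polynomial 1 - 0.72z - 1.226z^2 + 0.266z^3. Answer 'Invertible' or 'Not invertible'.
\text{Not invertible}

The MA(q) characteristic polynomial is P(z) = 1 - 0.72z - 1.226z^2 + 0.266z^3.
Invertibility requires all roots to lie outside the unit circle, i.e. |z| > 1 for every root.
Degree 3: look for a simple real root z0 first, then factor out (1 - z/z0) and solve the remaining quadratic.
Testing z0 = 5: P(5) = 1 + (-0.72)(5) + (-1.226)(5)^2 + (0.266)(5)^3
  = 1 + (-3.6) + (-30.65) + (33.25) = 0.  So z_0 = 5 is a root, |z_0| = 5.
Divide out the factor (1 - 0.2 z) = (1 - z/z0) (since 1/z0 = 0.2):
  P(z) = (1 - 0.2 z)(1 + (-0.52) z + (-1.33) z^2)
  [check: z-coef -0.52 - (0.2) = -0.72; z^2-coef -1.33 - (0.2)(-0.52) = -1.226; z^3-coef -(0.2)(-1.33) = 0.266.]
Remaining roots from the quadratic factor 1 + (-0.52) z + (-1.33) z^2:
  Set 1 + (-0.52) z + (-1.33) z^2 = 0, i.e. a z^2 + b z + c = 0 with a = -1.33, b = -0.52, c = 1.
  Discriminant D = b^2 - 4ac = (-0.52)^2 - 4*(-1.33)*1 = 0.2704 - (-5.32) = 5.5904.
  D >= 0, so the roots are real: z = (-b +/- sqrt(D)) / (2a) = (0.52 +/- 2.364403) / (-2.66).
    z_1 = (0.52 + 2.364403) / (-2.66) = -1.0844,   |z_1| = 1.0844.
    z_2 = (0.52 - 2.364403) / (-2.66) = 0.6934,   |z_2| = 0.6934.
Moduli of all roots: 5.0000, 1.0844, 0.6934.
All moduli strictly greater than 1? No.
Verdict: Not invertible.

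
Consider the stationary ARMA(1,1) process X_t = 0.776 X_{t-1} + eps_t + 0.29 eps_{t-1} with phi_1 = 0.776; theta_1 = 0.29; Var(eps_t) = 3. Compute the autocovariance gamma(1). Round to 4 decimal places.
\gamma(1) = 9.8478

Multiply the model equation by X_{t-k} and take expectations. With theta_0 = psi_0 = 1 and psi_j the MA(infinity) weights, this gives
  gamma(k) - sum_i phi_i gamma(k-i) = c_k,
  c_k = sigma^2 * sum_{j=k..q} theta_j psi_{j-k}   (c_k = 0 for k > q),
using gamma(-m) = gamma(m).
psi-weights needed (psi_j = theta_j + sum_i phi_i psi_{j-i}):
  psi_1 = theta_1 + phi_1 = 0.29 + (0.776) = 1.066
Right-hand sides:
  c_0 = sigma^2 (1 + theta_1 psi_1) = 3 * (1 + (0.29)(1.066)) = 3 * 1.30914 = 3.92742
  c_1 = sigma^2 theta_1 = 3 * (0.29) = 0.87
  c_2 = 0
Equations for k = 0 and k = 1 (AR order 1):
  gamma(0) = phi_1 gamma(1) + c_0
  gamma(1) = phi_1 gamma(0) + c_1
Substituting the second into the first: gamma(0) (1 - phi_1^2) = c_0 + phi_1 c_1, so
  gamma(0) = (c_0 + phi_1 c_1) / (1 - phi_1^2) = (3.92742 + (0.776)(0.87)) / (1 - (0.776)^2) = 4.60254 / 0.397824 = 11.569287.
  gamma(1) = phi_1 gamma(0) + c_1 = (0.776)(11.569287) + (0.87) = 9.847767.
Therefore gamma(1) = 9.8478 (to 4 decimal places).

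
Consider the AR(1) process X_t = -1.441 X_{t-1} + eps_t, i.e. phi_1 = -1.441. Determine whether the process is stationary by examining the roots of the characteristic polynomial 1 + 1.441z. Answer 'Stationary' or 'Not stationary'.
\text{Not stationary}

The AR(p) characteristic polynomial is P(z) = 1 + 1.441z.
Stationarity requires all roots to lie outside the unit circle, i.e. |z| > 1 for every root.
This is linear in z: 1 + (1.441) z = 0  =>  z = -1/(1.441) = -0.693963,  |z| = 0.693963.
Moduli of all roots: 0.6940.
All moduli strictly greater than 1? No.
Verdict: Not stationary.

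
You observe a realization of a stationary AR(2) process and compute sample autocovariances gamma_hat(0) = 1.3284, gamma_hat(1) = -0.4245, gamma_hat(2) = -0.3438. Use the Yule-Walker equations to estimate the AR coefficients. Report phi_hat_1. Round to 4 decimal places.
\hat\phi_{1} = -0.4480

The Yule-Walker equations for an AR(p) process read, in matrix form,
  Gamma_p phi = r_p,   with   (Gamma_p)_{ij} = gamma(|i - j|),
                       (r_p)_i = gamma(i),   i,j = 1..p.
Substitute the sample gammas (Toeplitz matrix and right-hand side of size 2):
  Gamma_p = [[1.3284, -0.4245], [-0.4245, 1.3284]]
  r_p     = [-0.4245, -0.3438]
Written out:
  1.3284 phi_1 - 0.4245 phi_2 = -0.4245
  -0.4245 phi_1 + 1.3284 phi_2 = -0.3438
Solve by Cramer's rule:
  det = gamma(0)^2 - gamma(1)^2 = (1.3284)^2 - (-0.4245)^2 = 1.76464656 - 0.18020025 = 1.58444631
  phi_hat_1 = [gamma(1) gamma(0) - gamma(1) gamma(2)] / det = [(-0.4245)(1.3284) - (-0.4245)(-0.3438)] / 1.58444631 = -0.7098489 / 1.58444631 = -0.448
  phi_hat_2 = [gamma(0) gamma(2) - gamma(1)^2] / det = [(1.3284)(-0.3438) - (-0.4245)^2] / 1.58444631 = -0.63690417 / 1.58444631 = -0.402
So phi_hat = [-0.4480, -0.4020].
Therefore phi_hat_1 = -0.4480.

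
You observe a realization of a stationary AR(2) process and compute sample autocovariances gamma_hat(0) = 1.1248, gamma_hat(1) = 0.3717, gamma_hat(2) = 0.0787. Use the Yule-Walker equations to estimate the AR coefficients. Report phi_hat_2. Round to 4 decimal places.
\hat\phi_{2} = -0.0440

The Yule-Walker equations for an AR(p) process read, in matrix form,
  Gamma_p phi = r_p,   with   (Gamma_p)_{ij} = gamma(|i - j|),
                       (r_p)_i = gamma(i),   i,j = 1..p.
Substitute the sample gammas (Toeplitz matrix and right-hand side of size 2):
  Gamma_p = [[1.1248, 0.3717], [0.3717, 1.1248]]
  r_p     = [0.3717, 0.0787]
Written out:
  1.1248 phi_1 + 0.3717 phi_2 = 0.3717
  0.3717 phi_1 + 1.1248 phi_2 = 0.0787
Solve by Cramer's rule:
  det = gamma(0)^2 - gamma(1)^2 = (1.1248)^2 - (0.3717)^2 = 1.26517504 - 0.13816089 = 1.12701415
  phi_hat_1 = [gamma(1) gamma(0) - gamma(1) gamma(2)] / det = [(0.3717)(1.1248) - (0.3717)(0.0787)] / 1.12701415 = 0.38883537 / 1.12701415 = 0.345
  phi_hat_2 = [gamma(0) gamma(2) - gamma(1)^2] / det = [(1.1248)(0.0787) - (0.3717)^2] / 1.12701415 = -0.04963913 / 1.12701415 = -0.044
So phi_hat = [0.3450, -0.0440].
Therefore phi_hat_2 = -0.0440.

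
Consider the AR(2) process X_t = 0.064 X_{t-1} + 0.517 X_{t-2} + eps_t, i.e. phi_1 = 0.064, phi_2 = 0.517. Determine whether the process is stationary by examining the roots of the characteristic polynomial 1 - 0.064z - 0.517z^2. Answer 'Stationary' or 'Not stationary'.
\text{Stationary}

The AR(p) characteristic polynomial is P(z) = 1 - 0.064z - 0.517z^2.
Stationarity requires all roots to lie outside the unit circle, i.e. |z| > 1 for every root.
Set 1 + (-0.064) z + (-0.517) z^2 = 0, i.e. a z^2 + b z + c = 0 with a = -0.517, b = -0.064, c = 1.
Discriminant D = b^2 - 4ac = (-0.064)^2 - 4*(-0.517)*1 = 0.004096 - (-2.068) = 2.072096.
D >= 0, so the roots are real: z = (-b +/- sqrt(D)) / (2a) = (0.064 +/- 1.439478) / (-1.034).
  z_1 = (0.064 + 1.439478) / (-1.034) = -1.454,   |z_1| = 1.454.
  z_2 = (0.064 - 1.439478) / (-1.034) = 1.3302,   |z_2| = 1.3302.
Moduli of all roots: 1.4540, 1.3302.
All moduli strictly greater than 1? Yes.
Verdict: Stationary.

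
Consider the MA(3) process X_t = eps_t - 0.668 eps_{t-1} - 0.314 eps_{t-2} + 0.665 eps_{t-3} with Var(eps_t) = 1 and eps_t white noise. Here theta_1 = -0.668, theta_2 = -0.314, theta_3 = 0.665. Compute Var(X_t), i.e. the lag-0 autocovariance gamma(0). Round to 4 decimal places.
\gamma(0) = 1.9870

For an MA(q) process X_t = eps_t + sum_i theta_i eps_{t-i} with
Var(eps_t) = sigma^2, the variance is
  gamma(0) = sigma^2 * (1 + sum_i theta_i^2).
  sum_i theta_i^2 = (-0.668)^2 + (-0.314)^2 + (0.665)^2 = 0.446224 + 0.098596 + 0.442225 = 0.987045.
  gamma(0) = 1 * (1 + 0.987045) = 1 * 1.987045 = 1.987045, which rounds to 1.9870.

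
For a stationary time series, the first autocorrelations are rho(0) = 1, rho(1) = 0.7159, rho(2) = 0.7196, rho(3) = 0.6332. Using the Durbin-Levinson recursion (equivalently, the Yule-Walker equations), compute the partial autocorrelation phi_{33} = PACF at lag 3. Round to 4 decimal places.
\phi_{33} = 0.0820

The PACF at lag k is phi_{kk}, the last component of the solution
to the Yule-Walker system G_k phi = r_k where
  (G_k)_{ij} = rho(|i - j|), (r_k)_i = rho(i), i,j = 1..k.
Equivalently, Durbin-Levinson gives phi_{kk} iteratively:
  phi_{11} = rho(1)
  phi_{kk} = [rho(k) - sum_{j=1..k-1} phi_{k-1,j} rho(k-j)]
            / [1 - sum_{j=1..k-1} phi_{k-1,j} rho(j)],
  phi_{k,j} = phi_{k-1,j} - phi_{kk} phi_{k-1,k-j},  j = 1..k-1.
Step k = 1:
  phi_11 = rho(1) = 0.7159.
Step k = 2:
  phi_22 = [rho(2) - phi_11 rho(1)] / [1 - phi_11 rho(1)] = [0.7196 - (0.7159)(0.7159)] / [1 - (0.7159)(0.7159)]
         = 0.20708719 / 0.48748719 = 0.424805.
  Update: phi_21 = phi_11 - phi_22 phi_11 = 0.7159 - (0.424805)(0.7159) = 0.411782.
Step k = 3:
  phi_33 = [rho(3) - phi_21 rho(2) - phi_22 rho(1)] / [1 - phi_21 rho(1) - phi_22 rho(2)]
    numerator   = 0.6332 - (0.411782)(0.7196) - (0.424805)(0.7159) = 0.03276362
    denominator = 1 - (0.411782)(0.7159) - (0.424805)(0.7196) = 0.39951543
  phi_33 = 0.03276362 / 0.39951543 = 0.082.
Therefore phi_{33} = 0.0820.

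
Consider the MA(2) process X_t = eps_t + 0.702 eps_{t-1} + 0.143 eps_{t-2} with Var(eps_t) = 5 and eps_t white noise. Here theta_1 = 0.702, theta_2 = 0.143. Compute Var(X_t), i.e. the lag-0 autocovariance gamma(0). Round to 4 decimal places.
\gamma(0) = 7.5663

For an MA(q) process X_t = eps_t + sum_i theta_i eps_{t-i} with
Var(eps_t) = sigma^2, the variance is
  gamma(0) = sigma^2 * (1 + sum_i theta_i^2).
  sum_i theta_i^2 = (0.702)^2 + (0.143)^2 = 0.492804 + 0.020449 = 0.513253.
  gamma(0) = 5 * (1 + 0.513253) = 5 * 1.513253 = 7.566265, which rounds to 7.5663.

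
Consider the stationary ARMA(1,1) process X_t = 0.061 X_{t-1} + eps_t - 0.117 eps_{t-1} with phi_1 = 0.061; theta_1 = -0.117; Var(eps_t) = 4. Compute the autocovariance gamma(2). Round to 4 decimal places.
\gamma(2) = -0.0136

Multiply the model equation by X_{t-k} and take expectations. With theta_0 = psi_0 = 1 and psi_j the MA(infinity) weights, this gives
  gamma(k) - sum_i phi_i gamma(k-i) = c_k,
  c_k = sigma^2 * sum_{j=k..q} theta_j psi_{j-k}   (c_k = 0 for k > q),
using gamma(-m) = gamma(m).
psi-weights needed (psi_j = theta_j + sum_i phi_i psi_{j-i}):
  psi_1 = theta_1 + phi_1 = -0.117 + (0.061) = -0.056
Right-hand sides:
  c_0 = sigma^2 (1 + theta_1 psi_1) = 4 * (1 + (-0.117)(-0.056)) = 4 * 1.006552 = 4.026208
  c_1 = sigma^2 theta_1 = 4 * (-0.117) = -0.468
  c_2 = 0
Equations for k = 0 and k = 1 (AR order 1):
  gamma(0) = phi_1 gamma(1) + c_0
  gamma(1) = phi_1 gamma(0) + c_1
Substituting the second into the first: gamma(0) (1 - phi_1^2) = c_0 + phi_1 c_1, so
  gamma(0) = (c_0 + phi_1 c_1) / (1 - phi_1^2) = (4.026208 + (0.061)(-0.468)) / (1 - (0.061)^2) = 3.99766 / 0.996279 = 4.012591.
  gamma(1) = phi_1 gamma(0) + c_1 = (0.061)(4.012591) + (-0.468) = -0.223232.
For k = 2 (> q): gamma(2) = phi_1 gamma(1) = (0.061)(-0.223232) = -0.013617.
Therefore gamma(2) = -0.0136 (to 4 decimal places).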